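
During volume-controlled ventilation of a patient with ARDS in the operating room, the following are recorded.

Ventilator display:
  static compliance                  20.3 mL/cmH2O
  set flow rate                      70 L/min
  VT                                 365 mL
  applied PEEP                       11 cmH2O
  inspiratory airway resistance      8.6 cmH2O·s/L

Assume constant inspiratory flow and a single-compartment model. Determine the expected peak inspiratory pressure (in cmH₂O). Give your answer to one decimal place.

Flow: 70 L/min ÷ 60 = 1.1667 L/s.
Equation of motion (constant flow): PIP = Vt/C + R·V̇ + PEEP.
PIP = 365/20.3 + 8.6×1.1667 + 11 = 17.98 + 10.034 + 11 = 39.014 cmH2O.

39.0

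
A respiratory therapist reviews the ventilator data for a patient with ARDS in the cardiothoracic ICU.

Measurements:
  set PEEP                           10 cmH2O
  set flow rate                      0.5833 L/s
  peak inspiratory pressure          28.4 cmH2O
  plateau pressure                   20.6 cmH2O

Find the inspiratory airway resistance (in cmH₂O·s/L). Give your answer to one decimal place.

13.4

Raw = (PIP − Pplat) / flow = (28.4 − 20.6) / 0.5833 = 7.8 / 0.5833 = 13.372 cmH2O·s/L.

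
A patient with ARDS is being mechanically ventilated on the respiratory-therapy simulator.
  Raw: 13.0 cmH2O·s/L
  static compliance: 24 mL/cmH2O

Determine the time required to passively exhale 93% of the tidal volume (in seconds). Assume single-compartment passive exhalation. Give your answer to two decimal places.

τ = R × C = 13.0 × 24 mL/cmH2O = 13.0 × 0.024 L/cmH2O = 0.312 s.
Exhaled fraction f = 1 − e^(−t/τ) → t = −τ·ln(1 − f) = −0.312·ln(0.07) = 0.8297 s.

0.83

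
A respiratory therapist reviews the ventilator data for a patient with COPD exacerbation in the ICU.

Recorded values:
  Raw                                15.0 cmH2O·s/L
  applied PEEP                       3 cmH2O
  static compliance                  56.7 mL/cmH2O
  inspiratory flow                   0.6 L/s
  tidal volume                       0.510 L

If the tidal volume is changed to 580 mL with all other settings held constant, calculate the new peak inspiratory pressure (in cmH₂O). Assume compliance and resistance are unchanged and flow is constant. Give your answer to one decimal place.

PIP = Vt/C + R·V̇ + PEEP (constant-flow equation of motion).
Only the elastic term changes: ΔPIP = ΔVt / C = (580 − 510) / 56.7 = 1.235 cmH2O.
Original PIP = 510/56.7 + 15.0×0.6 + 3 = 20.995 cmH2O; new PIP = 20.995 + (1.235) = 22.23 cmH2O.

22.2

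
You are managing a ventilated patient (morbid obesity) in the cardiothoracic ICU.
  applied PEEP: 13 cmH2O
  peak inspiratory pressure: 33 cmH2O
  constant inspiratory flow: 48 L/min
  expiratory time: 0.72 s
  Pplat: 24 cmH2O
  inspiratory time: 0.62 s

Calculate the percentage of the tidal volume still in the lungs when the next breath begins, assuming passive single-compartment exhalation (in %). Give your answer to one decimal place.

24.2

Flow: 48 L/min ÷ 60 = 0.8 L/s.
Vt = flow × Ti = 0.8 L/s × 0.62 s × 1000 mL/L = 496.0 mL.
R = (PIP − Pplat)/V̇ = (33 − 24) / 0.8 = 9.0/0.8 = 11.25 cmH2O·s/L.
C = Vt/(Pplat − PEEP) = 496.0 / (24 − 13) = 496.0/11.0 = 45.091 mL/cmH2O.
τ = R × C = 11.25 × 0.04509 L/cmH2O = 0.5073 s.
Fraction remaining at end-expiration = e^(−Te/τ) = e^(−0.72/0.5073) = 0.2419 → 24.19%.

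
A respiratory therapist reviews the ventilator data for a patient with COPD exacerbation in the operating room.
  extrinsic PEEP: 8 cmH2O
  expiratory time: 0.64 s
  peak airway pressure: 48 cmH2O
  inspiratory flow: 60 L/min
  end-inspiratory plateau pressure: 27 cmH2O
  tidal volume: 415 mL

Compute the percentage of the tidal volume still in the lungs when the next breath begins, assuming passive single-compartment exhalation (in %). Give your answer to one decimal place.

24.8

Flow: 60 L/min ÷ 60 = 1 L/s.
R = (PIP − Pplat)/V̇ = (48 − 27) / 1 = 21.0/1 = 21.0 cmH2O·s/L.
C = Vt/(Pplat − PEEP) = 415.0 / (27 − 8) = 415.0/19.0 = 21.842 mL/cmH2O.
τ = R × C = 21.0 × 0.02184 L/cmH2O = 0.4586 s.
Fraction remaining at end-expiration = e^(−Te/τ) = e^(−0.64/0.4586) = 0.2477 → 24.77%.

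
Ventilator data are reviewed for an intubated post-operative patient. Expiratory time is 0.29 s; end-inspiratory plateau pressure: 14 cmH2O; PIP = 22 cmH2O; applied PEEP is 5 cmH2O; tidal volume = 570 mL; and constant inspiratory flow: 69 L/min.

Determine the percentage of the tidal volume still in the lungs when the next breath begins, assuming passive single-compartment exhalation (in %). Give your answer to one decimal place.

51.8

Flow: 69 L/min ÷ 60 = 1.15 L/s.
R = (PIP − Pplat)/V̇ = (22 − 14) / 1.15 = 8.0/1.15 = 6.957 cmH2O·s/L.
C = Vt/(Pplat − PEEP) = 570.0 / (14 − 5) = 570.0/9.0 = 63.333 mL/cmH2O.
τ = R × C = 6.957 × 0.06333 L/cmH2O = 0.4406 s.
Fraction remaining at end-expiration = e^(−Te/τ) = e^(−0.29/0.4406) = 0.5178 → 51.78%.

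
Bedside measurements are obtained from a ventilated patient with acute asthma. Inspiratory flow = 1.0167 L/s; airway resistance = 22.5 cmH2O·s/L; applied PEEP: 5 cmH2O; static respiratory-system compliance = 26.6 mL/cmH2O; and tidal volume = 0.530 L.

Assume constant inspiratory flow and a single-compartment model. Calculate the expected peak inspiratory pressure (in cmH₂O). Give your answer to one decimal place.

Equation of motion (constant flow): PIP = Vt/C + R·V̇ + PEEP.
PIP = 530/26.6 + 22.5×1.0167 + 5 = 19.925 + 22.876 + 5 = 47.801 cmH2O.

47.8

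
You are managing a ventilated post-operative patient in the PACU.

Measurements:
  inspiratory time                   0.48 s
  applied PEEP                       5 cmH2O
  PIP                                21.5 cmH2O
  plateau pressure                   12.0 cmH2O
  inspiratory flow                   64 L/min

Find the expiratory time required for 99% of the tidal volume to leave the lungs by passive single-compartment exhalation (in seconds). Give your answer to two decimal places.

Flow: 64 L/min ÷ 60 = 1.0667 L/s.
Vt = flow × Ti = 1.0667 L/s × 0.48 s × 1000 mL/L = 512.02 mL.
R = (PIP − Pplat)/V̇ = (21.5 − 12.0) / 1.0667 = 9.5/1.0667 = 8.906 cmH2O·s/L.
C = Vt/(Pplat − PEEP) = 512.02 / (12.0 − 5) = 512.02/7.0 = 73.146 mL/cmH2O.
τ = R × C = 8.906 × 0.07315 L/cmH2O = 0.6515 s.
t = −τ·ln(1 − 0.99) = −0.6515·ln(0.01) = 3.0 s.

3.00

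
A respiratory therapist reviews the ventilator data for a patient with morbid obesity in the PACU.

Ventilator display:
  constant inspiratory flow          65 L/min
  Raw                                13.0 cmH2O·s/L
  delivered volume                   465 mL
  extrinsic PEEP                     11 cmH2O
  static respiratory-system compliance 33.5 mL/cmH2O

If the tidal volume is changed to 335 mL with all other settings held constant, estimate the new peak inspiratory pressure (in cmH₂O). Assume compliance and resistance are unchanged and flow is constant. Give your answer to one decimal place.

35.1

Flow: 65 L/min ÷ 60 = 1.0833 L/s.
PIP = Vt/C + R·V̇ + PEEP (constant-flow equation of motion).
Only the elastic term changes: ΔPIP = ΔVt / C = (335 − 465) / 33.5 = -3.881 cmH2O.
Original PIP = 465/33.5 + 13.0×1.0833 + 11 = 38.963 cmH2O; new PIP = 38.963 + (-3.881) = 35.082 cmH2O.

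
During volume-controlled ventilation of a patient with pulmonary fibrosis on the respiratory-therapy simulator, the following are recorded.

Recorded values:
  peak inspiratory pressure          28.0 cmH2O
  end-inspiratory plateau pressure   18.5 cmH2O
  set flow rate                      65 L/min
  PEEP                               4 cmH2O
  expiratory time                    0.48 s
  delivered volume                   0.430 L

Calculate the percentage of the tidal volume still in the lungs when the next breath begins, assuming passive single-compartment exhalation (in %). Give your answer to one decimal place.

15.8

Flow: 65 L/min ÷ 60 = 1.0833 L/s.
R = (PIP − Pplat)/V̇ = (28.0 − 18.5) / 1.0833 = 9.5/1.0833 = 8.77 cmH2O·s/L.
C = Vt/(Pplat − PEEP) = 430.0 / (18.5 − 4) = 430.0/14.5 = 29.655 mL/cmH2O.
τ = R × C = 8.77 × 0.02966 L/cmH2O = 0.2601 s.
Fraction remaining at end-expiration = e^(−Te/τ) = e^(−0.48/0.2601) = 0.158 → 15.8%.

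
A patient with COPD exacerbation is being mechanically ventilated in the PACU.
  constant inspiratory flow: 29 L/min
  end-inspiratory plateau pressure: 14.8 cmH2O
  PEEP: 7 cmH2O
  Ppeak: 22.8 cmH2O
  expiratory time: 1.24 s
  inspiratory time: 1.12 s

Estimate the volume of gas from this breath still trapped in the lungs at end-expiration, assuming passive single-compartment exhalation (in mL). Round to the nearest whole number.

Flow: 29 L/min ÷ 60 = 0.4833 L/s.
Vt = flow × Ti = 0.4833 L/s × 1.12 s × 1000 mL/L = 541.3 mL.
R = (PIP − Pplat)/V̇ = (22.8 − 14.8) / 0.4833 = 8.0/0.4833 = 16.553 cmH2O·s/L.
C = Vt/(Pplat − PEEP) = 541.3 / (14.8 − 7) = 541.3/7.8 = 69.397 mL/cmH2O.
τ = R × C = 16.553 × 0.0694 L/cmH2O = 1.149 s.
Fraction remaining = e^(−Te/τ) = e^(−1.24/1.149) = 0.3399.
Trapped volume = 541.3 × 0.3399 = 183.99 mL.

184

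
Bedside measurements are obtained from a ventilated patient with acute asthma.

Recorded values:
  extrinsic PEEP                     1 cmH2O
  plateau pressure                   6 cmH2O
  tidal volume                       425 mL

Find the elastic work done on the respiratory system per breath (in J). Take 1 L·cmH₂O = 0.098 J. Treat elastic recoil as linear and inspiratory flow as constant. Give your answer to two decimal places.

Elastic work ≈ ½ × (Pplat − PEEP) × Vt = 0.5 × (6 − 1) × 0.425 L = 0.5 × 5.0 × 0.425 = 1.063 L·cmH2O.
× 0.098 J/(L·cmH2O) → 0.1042 J.

0.10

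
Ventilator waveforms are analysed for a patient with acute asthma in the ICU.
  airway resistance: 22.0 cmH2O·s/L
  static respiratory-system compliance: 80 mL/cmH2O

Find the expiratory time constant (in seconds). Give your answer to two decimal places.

1.76

τ = R × C = 22.0 × 80 mL/cmH2O = 22.0 × 0.080 L/cmH2O = 1.76 s.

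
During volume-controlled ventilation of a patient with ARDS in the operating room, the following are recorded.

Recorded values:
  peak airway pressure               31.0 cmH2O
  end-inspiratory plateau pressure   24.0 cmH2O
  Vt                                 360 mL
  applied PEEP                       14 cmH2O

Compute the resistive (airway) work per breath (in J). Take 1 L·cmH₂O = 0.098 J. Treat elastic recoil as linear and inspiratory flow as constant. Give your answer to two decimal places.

With constant inspiratory flow the resistive pressure is constant at PIP − Pplat = 31.0 − 24.0 = 7.0 cmH2O, so resistive work = 7.0 × 0.360 = 2.52 L·cmH2O.
× 0.098 J/(L·cmH2O) → 0.247 J.

0.25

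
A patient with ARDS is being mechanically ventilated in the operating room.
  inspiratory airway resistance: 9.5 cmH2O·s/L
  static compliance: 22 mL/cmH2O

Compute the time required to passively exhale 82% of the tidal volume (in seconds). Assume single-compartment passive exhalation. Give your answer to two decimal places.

τ = R × C = 9.5 × 22 mL/cmH2O = 9.5 × 0.022 L/cmH2O = 0.209 s.
Exhaled fraction f = 1 − e^(−t/τ) → t = −τ·ln(1 − f) = −0.209·ln(0.18) = 0.3584 s.

0.36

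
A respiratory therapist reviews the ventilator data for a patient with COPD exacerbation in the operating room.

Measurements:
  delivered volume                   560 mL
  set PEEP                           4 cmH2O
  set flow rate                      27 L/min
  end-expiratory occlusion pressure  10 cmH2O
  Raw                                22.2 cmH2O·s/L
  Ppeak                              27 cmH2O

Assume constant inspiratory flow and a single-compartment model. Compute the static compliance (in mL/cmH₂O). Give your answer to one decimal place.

Flow: 27 L/min ÷ 60 = 0.45 L/s.
Total PEEP = 10 cmH2O (set 4 + intrinsic 6); this is the baseline alveolar pressure.
Equation of motion (constant flow): PIP = Vt/C + R·V̇ + PEEP.
Vt/C = PIP − R·V̇ − PEEP = 27 − 22.2×0.45 − 10 = 27 − 9.99 − 10 = 7.01 cmH2O.
C = Vt / 7.01 = 560 / 7.01 = 79.886 mL/cmH2O.

79.9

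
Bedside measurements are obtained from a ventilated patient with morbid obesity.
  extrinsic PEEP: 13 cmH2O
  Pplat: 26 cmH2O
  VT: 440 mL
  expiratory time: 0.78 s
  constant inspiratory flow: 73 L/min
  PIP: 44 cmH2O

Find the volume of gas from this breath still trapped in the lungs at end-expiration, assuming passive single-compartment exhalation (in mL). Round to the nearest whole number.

Flow: 73 L/min ÷ 60 = 1.2167 L/s.
R = (PIP − Pplat)/V̇ = (44 − 26) / 1.2167 = 18.0/1.2167 = 14.794 cmH2O·s/L.
C = Vt/(Pplat − PEEP) = 440.0 / (26 − 13) = 440.0/13.0 = 33.846 mL/cmH2O.
τ = R × C = 14.794 × 0.03385 L/cmH2O = 0.5008 s.
Fraction remaining = e^(−Te/τ) = e^(−0.78/0.5008) = 0.2107.
Trapped volume = 440.0 × 0.2107 = 92.708 mL.

93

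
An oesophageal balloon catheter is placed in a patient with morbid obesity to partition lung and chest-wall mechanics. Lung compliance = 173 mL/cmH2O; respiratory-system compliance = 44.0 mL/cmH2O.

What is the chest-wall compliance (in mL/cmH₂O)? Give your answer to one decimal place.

1/Ccw = 1/Crs − 1/CL.
1/Ccw = 1/44.0 − 1/173 = 0.01695.
Ccw = 58.997 mL/cmH2O.

59.0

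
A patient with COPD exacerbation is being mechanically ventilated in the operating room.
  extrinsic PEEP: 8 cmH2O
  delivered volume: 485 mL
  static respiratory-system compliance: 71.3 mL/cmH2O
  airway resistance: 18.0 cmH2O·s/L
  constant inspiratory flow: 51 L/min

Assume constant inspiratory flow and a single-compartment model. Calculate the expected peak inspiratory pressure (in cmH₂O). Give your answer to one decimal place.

Flow: 51 L/min ÷ 60 = 0.85 L/s.
Equation of motion (constant flow): PIP = Vt/C + R·V̇ + PEEP.
PIP = 485/71.3 + 18.0×0.85 + 8 = 6.802 + 15.3 + 8 = 30.102 cmH2O.

30.1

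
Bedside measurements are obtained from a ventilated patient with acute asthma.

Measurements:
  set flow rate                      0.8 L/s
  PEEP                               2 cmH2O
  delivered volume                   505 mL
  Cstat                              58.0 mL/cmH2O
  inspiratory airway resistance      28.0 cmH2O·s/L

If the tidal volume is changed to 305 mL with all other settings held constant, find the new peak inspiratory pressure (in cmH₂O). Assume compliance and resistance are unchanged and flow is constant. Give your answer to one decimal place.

29.7

PIP = Vt/C + R·V̇ + PEEP (constant-flow equation of motion).
Only the elastic term changes: ΔPIP = ΔVt / C = (305 − 505) / 58.0 = -3.448 cmH2O.
Original PIP = 505/58.0 + 28.0×0.8 + 2 = 33.107 cmH2O; new PIP = 33.107 + (-3.448) = 29.659 cmH2O.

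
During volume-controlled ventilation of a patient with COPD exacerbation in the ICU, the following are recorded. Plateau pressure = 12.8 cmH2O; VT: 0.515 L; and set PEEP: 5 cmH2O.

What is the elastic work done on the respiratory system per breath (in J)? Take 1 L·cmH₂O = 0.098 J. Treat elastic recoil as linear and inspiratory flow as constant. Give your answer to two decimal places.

Elastic work ≈ ½ × (Pplat − PEEP) × Vt = 0.5 × (12.8 − 5) × 0.515 L = 0.5 × 7.8 × 0.515 = 2.009 L·cmH2O.
× 0.098 J/(L·cmH2O) → 0.1969 J.

0.20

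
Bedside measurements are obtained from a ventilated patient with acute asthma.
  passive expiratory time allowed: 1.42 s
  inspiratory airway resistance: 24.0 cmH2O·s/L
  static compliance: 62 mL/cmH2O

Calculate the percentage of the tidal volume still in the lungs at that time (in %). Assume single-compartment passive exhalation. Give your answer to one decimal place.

τ = R × C = 24.0 × 62 mL/cmH2O = 24.0 × 0.062 L/cmH2O = 1.488 s.
Passive exhalation: V(t)/V₀ = e^(−t/τ) = e^(−1.42/1.488) = 0.3851.
Fraction remaining = 0.3851 → 38.51%.

38.5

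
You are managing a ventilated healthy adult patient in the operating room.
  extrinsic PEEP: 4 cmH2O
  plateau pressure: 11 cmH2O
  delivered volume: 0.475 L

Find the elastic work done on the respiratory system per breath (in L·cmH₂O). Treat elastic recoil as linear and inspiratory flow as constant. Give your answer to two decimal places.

Elastic work ≈ ½ × (Pplat − PEEP) × Vt = 0.5 × (11 − 4) × 0.475 L = 0.5 × 7.0 × 0.475 = 1.663 L·cmH2O.

1.66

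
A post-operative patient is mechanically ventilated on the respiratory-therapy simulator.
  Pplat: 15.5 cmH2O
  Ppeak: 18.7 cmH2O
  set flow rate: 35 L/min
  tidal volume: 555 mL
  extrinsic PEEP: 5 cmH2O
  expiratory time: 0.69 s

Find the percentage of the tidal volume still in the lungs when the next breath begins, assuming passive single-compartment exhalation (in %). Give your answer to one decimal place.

9.3

Flow: 35 L/min ÷ 60 = 0.5833 L/s.
R = (PIP − Pplat)/V̇ = (18.7 − 15.5) / 0.5833 = 3.2/0.5833 = 5.486 cmH2O·s/L.
C = Vt/(Pplat − PEEP) = 555.0 / (15.5 − 5) = 555.0/10.5 = 52.857 mL/cmH2O.
τ = R × C = 5.486 × 0.05286 L/cmH2O = 0.29 s.
Fraction remaining at end-expiration = e^(−Te/τ) = e^(−0.69/0.29) = 0.09261 → 9.261%.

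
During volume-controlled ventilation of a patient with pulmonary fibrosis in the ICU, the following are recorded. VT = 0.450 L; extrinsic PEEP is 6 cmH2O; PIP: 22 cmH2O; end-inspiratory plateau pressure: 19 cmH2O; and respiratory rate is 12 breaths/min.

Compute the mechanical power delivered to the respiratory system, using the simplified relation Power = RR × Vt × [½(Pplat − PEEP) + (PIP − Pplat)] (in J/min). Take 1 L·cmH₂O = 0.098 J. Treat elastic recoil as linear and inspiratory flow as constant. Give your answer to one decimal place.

5.0

Per-breath work = Vt × [½(Pplat−PEEP) + (PIP−Pplat)] = 0.450 × [0.5×13.0 + 3.0] = 0.450 × 9.5 = 4.275 L·cmH2O.
Power = 12 × 4.275 = 51.3 L·cmH2O/min.
× 0.098 J/(L·cmH2O) → 5.027 J/min.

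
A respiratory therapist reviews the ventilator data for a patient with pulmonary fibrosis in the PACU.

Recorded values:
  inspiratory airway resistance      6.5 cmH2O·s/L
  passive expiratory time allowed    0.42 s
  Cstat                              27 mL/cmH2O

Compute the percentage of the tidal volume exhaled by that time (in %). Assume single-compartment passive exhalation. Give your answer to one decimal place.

τ = R × C = 6.5 × 27 mL/cmH2O = 6.5 × 0.027 L/cmH2O = 0.1755 s.
Passive exhalation: V(t)/V₀ = e^(−t/τ) = e^(−0.42/0.1755) = 0.09134.
Fraction exhaled = 1 − 0.09134 = 0.9087 → 90.87%.

90.9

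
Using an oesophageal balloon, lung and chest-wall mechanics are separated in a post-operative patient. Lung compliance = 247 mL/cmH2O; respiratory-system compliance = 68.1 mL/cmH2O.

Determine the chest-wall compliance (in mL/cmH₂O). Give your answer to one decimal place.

1/Ccw = 1/Crs − 1/CL.
1/Ccw = 1/68.1 − 1/247 = 0.01064.
Ccw = 93.985 mL/cmH2O.

94.0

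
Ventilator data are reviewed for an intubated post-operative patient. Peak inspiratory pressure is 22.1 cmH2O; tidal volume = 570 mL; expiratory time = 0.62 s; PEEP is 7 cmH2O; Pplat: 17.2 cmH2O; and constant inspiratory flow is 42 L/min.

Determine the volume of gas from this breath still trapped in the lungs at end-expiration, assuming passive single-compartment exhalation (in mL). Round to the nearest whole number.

Flow: 42 L/min ÷ 60 = 0.7 L/s.
R = (PIP − Pplat)/V̇ = (22.1 − 17.2) / 0.7 = 4.9/0.7 = 7.0 cmH2O·s/L.
C = Vt/(Pplat − PEEP) = 570.0 / (17.2 − 7) = 570.0/10.2 = 55.882 mL/cmH2O.
τ = R × C = 7.0 × 0.05588 L/cmH2O = 0.3912 s.
Fraction remaining = e^(−Te/τ) = e^(−0.62/0.3912) = 0.205.
Trapped volume = 570.0 × 0.205 = 116.85 mL.

117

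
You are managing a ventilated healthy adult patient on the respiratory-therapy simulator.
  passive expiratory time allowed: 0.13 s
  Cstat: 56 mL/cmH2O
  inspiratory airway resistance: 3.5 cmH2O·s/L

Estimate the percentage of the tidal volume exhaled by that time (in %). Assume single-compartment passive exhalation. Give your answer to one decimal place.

48.5

τ = R × C = 3.5 × 56 mL/cmH2O = 3.5 × 0.056 L/cmH2O = 0.196 s.
Passive exhalation: V(t)/V₀ = e^(−t/τ) = e^(−0.13/0.196) = 0.5152.
Fraction exhaled = 1 − 0.5152 = 0.4848 → 48.48%.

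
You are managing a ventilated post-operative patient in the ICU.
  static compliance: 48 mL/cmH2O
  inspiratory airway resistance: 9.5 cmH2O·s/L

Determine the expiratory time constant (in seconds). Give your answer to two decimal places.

τ = R × C = 9.5 × 48 mL/cmH2O = 9.5 × 0.048 L/cmH2O = 0.456 s.

0.46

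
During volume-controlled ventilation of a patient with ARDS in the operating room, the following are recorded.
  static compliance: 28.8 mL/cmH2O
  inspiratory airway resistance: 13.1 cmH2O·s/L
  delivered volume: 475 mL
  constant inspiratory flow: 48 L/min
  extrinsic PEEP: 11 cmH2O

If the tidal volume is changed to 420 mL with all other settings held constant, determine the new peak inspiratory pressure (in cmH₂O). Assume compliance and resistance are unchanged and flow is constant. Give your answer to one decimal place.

Flow: 48 L/min ÷ 60 = 0.8 L/s.
PIP = Vt/C + R·V̇ + PEEP (constant-flow equation of motion).
Only the elastic term changes: ΔPIP = ΔVt / C = (420 − 475) / 28.8 = -1.91 cmH2O.
Original PIP = 475/28.8 + 13.1×0.8 + 11 = 37.973 cmH2O; new PIP = 37.973 + (-1.91) = 36.063 cmH2O.

36.1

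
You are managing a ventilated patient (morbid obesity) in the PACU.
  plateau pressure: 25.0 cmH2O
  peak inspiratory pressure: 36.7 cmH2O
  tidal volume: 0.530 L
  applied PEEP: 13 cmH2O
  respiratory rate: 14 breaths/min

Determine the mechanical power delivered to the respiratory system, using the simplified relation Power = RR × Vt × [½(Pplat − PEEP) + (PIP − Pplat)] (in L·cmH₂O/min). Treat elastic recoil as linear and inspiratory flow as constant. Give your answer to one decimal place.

131.3

Per-breath work = Vt × [½(Pplat−PEEP) + (PIP−Pplat)] = 0.530 × [0.5×12.0 + 11.7] = 0.530 × 17.7 = 9.381 L·cmH2O.
Power = 14 × 9.381 = 131.33 L·cmH2O/min.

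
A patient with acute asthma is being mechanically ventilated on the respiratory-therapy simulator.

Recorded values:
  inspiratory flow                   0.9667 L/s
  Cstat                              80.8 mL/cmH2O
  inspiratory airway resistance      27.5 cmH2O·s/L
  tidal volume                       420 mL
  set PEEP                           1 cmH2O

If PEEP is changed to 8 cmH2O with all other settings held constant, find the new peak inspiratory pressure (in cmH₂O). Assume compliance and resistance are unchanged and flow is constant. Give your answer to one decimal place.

39.8

PIP = Vt/C + R·V̇ + PEEP (constant-flow equation of motion).
Only the baseline term changes: ΔPIP = ΔPEEP = 8 − 1 = 7.0 cmH2O.
Original PIP = 420/80.8 + 27.5×0.9667 + 1 = 32.782 cmH2O; new PIP = 32.782 + (7.0) = 39.782 cmH2O.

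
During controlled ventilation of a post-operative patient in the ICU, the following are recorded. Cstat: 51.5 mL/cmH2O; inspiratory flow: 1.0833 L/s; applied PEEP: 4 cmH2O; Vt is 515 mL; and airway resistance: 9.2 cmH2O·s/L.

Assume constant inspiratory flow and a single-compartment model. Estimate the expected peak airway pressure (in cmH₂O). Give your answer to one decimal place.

Equation of motion (constant flow): PIP = Vt/C + R·V̇ + PEEP.
PIP = 515/51.5 + 9.2×1.0833 + 4 = 10.0 + 9.966 + 4 = 23.966 cmH2O.

24.0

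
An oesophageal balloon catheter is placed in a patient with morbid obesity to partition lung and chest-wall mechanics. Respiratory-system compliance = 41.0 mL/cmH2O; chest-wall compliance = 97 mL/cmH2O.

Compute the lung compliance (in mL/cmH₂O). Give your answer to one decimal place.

71.0

1/CL = 1/Crs − 1/Ccw.
1/CL = 1/41.0 − 1/97 = 0.01408.
CL = 71.023 mL/cmH2O.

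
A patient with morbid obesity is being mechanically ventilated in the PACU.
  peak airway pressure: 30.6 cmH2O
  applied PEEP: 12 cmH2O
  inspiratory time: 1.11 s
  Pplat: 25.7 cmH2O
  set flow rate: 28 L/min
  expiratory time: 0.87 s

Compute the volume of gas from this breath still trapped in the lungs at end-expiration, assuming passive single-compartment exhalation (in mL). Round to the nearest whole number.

Flow: 28 L/min ÷ 60 = 0.4667 L/s.
Vt = flow × Ti = 0.4667 L/s × 1.11 s × 1000 mL/L = 518.04 mL.
R = (PIP − Pplat)/V̇ = (30.6 − 25.7) / 0.4667 = 4.9/0.4667 = 10.499 cmH2O·s/L.
C = Vt/(Pplat − PEEP) = 518.04 / (25.7 − 12) = 518.04/13.7 = 37.813 mL/cmH2O.
τ = R × C = 10.499 × 0.03781 L/cmH2O = 0.397 s.
Fraction remaining = e^(−Te/τ) = e^(−0.87/0.397) = 0.1118.
Trapped volume = 518.04 × 0.1118 = 57.917 mL.

58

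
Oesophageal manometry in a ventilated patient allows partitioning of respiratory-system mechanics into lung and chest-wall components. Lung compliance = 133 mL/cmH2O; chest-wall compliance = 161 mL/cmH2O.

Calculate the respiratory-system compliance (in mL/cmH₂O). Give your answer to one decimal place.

Lung and chest wall are elastances in series: 1/Crs = 1/CL + 1/Ccw.
1/Crs = 1/133 + 1/161 = 0.01373.
Crs = 72.833 mL/cmH2O.

72.8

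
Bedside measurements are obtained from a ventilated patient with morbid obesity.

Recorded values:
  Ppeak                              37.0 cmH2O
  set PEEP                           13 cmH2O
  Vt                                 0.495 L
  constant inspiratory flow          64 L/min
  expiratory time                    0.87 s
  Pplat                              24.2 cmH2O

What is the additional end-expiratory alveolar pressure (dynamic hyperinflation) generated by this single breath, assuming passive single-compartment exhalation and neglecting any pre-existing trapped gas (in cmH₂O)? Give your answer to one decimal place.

Flow: 64 L/min ÷ 60 = 1.0667 L/s.
R = (PIP − Pplat)/V̇ = (37.0 − 24.2) / 1.0667 = 12.8/1.0667 = 12.0 cmH2O·s/L.
C = Vt/(Pplat − PEEP) = 495.0 / (24.2 − 13) = 495.0/11.2 = 44.196 mL/cmH2O.
τ = R × C = 12.0 × 0.0442 L/cmH2O = 0.5304 s.
Fraction remaining = e^(−Te/τ) = e^(−0.87/0.5304) = 0.1939; trapped volume = 495.0 × 0.1939 = 95.981 mL.
Additional alveolar pressure from trapping ≈ V_trapped / C = 95.981 / 44.196 = 2.172 cmH2O.

2.2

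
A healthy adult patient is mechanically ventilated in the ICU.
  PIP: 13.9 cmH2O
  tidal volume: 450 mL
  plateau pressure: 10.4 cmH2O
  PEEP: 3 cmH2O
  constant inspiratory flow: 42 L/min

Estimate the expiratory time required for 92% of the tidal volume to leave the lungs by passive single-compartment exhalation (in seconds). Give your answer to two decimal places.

Flow: 42 L/min ÷ 60 = 0.7 L/s.
R = (PIP − Pplat)/V̇ = (13.9 − 10.4) / 0.7 = 3.5/0.7 = 5.0 cmH2O·s/L.
C = Vt/(Pplat − PEEP) = 450.0 / (10.4 − 3) = 450.0/7.4 = 60.811 mL/cmH2O.
τ = R × C = 5.0 × 0.06081 L/cmH2O = 0.3041 s.
t = −τ·ln(1 − 0.92) = −0.3041·ln(0.08) = 0.7681 s.

0.77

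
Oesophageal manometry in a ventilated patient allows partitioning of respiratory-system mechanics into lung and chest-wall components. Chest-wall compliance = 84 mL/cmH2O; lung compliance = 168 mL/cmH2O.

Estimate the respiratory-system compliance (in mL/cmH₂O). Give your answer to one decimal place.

Lung and chest wall are elastances in series: 1/Crs = 1/CL + 1/Ccw.
1/Crs = 1/168 + 1/84 = 0.01786.
Crs = 55.991 mL/cmH2O.

56.0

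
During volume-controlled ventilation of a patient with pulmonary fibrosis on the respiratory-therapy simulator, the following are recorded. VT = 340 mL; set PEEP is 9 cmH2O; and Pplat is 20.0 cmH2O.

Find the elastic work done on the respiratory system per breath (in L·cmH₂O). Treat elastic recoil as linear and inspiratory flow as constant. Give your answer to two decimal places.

1.87

Elastic work ≈ ½ × (Pplat − PEEP) × Vt = 0.5 × (20.0 − 9) × 0.340 L = 0.5 × 11.0 × 0.340 = 1.87 L·cmH2O.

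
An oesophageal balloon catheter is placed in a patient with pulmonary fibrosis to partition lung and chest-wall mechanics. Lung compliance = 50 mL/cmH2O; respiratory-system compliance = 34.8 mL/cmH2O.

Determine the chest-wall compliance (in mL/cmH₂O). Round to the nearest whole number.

1/Ccw = 1/Crs − 1/CL.
1/Ccw = 1/34.8 − 1/50 = 0.008736.
Ccw = 114.47 mL/cmH2O.

114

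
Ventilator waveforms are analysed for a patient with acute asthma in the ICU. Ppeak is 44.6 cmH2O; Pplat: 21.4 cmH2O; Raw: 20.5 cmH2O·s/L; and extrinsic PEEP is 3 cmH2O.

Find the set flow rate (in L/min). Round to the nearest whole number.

68

flow = (PIP − Pplat) / Raw = (44.6 − 21.4) / 20.5 = 1.132 L/s × 60 = 67.92 L/min.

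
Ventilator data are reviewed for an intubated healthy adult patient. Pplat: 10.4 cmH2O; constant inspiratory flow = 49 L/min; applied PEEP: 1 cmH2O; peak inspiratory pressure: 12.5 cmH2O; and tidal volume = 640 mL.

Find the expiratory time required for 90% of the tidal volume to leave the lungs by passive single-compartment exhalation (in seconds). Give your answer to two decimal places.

Flow: 49 L/min ÷ 60 = 0.8167 L/s.
R = (PIP − Pplat)/V̇ = (12.5 − 10.4) / 0.8167 = 2.1/0.8167 = 2.571 cmH2O·s/L.
C = Vt/(Pplat − PEEP) = 640.0 / (10.4 − 1) = 640.0/9.4 = 68.085 mL/cmH2O.
τ = R × C = 2.571 × 0.06809 L/cmH2O = 0.1751 s.
t = −τ·ln(1 − 0.90) = −0.1751·ln(0.1) = 0.4032 s.

0.40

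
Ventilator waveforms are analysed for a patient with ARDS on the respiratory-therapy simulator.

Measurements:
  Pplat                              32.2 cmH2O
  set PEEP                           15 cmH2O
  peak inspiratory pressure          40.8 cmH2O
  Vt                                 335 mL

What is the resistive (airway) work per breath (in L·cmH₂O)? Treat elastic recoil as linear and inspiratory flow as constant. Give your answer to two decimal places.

2.88

With constant inspiratory flow the resistive pressure is constant at PIP − Pplat = 40.8 − 32.2 = 8.6 cmH2O, so resistive work = 8.6 × 0.335 = 2.881 L·cmH2O.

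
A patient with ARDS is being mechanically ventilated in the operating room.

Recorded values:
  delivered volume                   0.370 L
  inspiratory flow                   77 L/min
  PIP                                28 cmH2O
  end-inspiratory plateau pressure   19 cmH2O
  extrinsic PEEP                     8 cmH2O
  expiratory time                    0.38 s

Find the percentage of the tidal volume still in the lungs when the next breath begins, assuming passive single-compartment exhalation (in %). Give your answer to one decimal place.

20.0

Flow: 77 L/min ÷ 60 = 1.2833 L/s.
R = (PIP − Pplat)/V̇ = (28 − 19) / 1.2833 = 9.0/1.2833 = 7.013 cmH2O·s/L.
C = Vt/(Pplat − PEEP) = 370.0 / (19 − 8) = 370.0/11.0 = 33.636 mL/cmH2O.
τ = R × C = 7.013 × 0.03364 L/cmH2O = 0.2359 s.
Fraction remaining at end-expiration = e^(−Te/τ) = e^(−0.38/0.2359) = 0.1997 → 19.97%.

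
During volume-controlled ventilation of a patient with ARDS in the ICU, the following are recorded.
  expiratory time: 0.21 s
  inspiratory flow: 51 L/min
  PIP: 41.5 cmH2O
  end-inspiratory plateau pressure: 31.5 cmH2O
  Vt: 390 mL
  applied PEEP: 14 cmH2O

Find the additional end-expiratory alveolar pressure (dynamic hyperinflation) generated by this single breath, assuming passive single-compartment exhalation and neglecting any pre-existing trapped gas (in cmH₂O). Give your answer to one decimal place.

7.9

Flow: 51 L/min ÷ 60 = 0.85 L/s.
R = (PIP − Pplat)/V̇ = (41.5 − 31.5) / 0.85 = 10.0/0.85 = 11.765 cmH2O·s/L.
C = Vt/(Pplat − PEEP) = 390.0 / (31.5 − 14) = 390.0/17.5 = 22.286 mL/cmH2O.
τ = R × C = 11.765 × 0.02229 L/cmH2O = 0.2622 s.
Fraction remaining = e^(−Te/τ) = e^(−0.21/0.2622) = 0.4489; trapped volume = 390.0 × 0.4489 = 175.07 mL.
Additional alveolar pressure from trapping ≈ V_trapped / C = 175.07 / 22.286 = 7.856 cmH2O.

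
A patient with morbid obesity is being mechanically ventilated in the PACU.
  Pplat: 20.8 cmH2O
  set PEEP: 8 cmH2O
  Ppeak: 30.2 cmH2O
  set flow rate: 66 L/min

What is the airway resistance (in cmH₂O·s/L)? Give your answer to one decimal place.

Flow: 66 L/min ÷ 60 = 1.1 L/s.
Raw = (PIP − Pplat) / flow = (30.2 − 20.8) / 1.1 = 9.4 / 1.1 = 8.545 cmH2O·s/L.

8.5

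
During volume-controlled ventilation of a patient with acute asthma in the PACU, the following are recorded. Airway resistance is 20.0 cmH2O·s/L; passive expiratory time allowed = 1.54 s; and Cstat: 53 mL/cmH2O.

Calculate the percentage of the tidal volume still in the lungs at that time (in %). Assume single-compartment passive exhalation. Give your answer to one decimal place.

τ = R × C = 20.0 × 53 mL/cmH2O = 20.0 × 0.053 L/cmH2O = 1.06 s.
Passive exhalation: V(t)/V₀ = e^(−t/τ) = e^(−1.54/1.06) = 0.2339.
Fraction remaining = 0.2339 → 23.39%.

23.4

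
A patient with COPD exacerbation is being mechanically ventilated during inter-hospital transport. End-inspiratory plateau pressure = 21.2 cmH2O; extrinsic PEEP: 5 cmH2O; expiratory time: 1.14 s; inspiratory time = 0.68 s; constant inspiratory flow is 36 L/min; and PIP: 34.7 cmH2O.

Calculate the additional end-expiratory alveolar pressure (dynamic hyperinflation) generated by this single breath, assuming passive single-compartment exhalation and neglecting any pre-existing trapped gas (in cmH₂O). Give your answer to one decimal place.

Flow: 36 L/min ÷ 60 = 0.6 L/s.
Vt = flow × Ti = 0.6 L/s × 0.68 s × 1000 mL/L = 408.0 mL.
R = (PIP − Pplat)/V̇ = (34.7 − 21.2) / 0.6 = 13.5/0.6 = 22.5 cmH2O·s/L.
C = Vt/(Pplat − PEEP) = 408.0 / (21.2 − 5) = 408.0/16.2 = 25.185 mL/cmH2O.
τ = R × C = 22.5 × 0.02519 L/cmH2O = 0.5668 s.
Fraction remaining = e^(−Te/τ) = e^(−1.14/0.5668) = 0.1338; trapped volume = 408.0 × 0.1338 = 54.59 mL.
Additional alveolar pressure from trapping ≈ V_trapped / C = 54.59 / 25.185 = 2.168 cmH2O.

2.2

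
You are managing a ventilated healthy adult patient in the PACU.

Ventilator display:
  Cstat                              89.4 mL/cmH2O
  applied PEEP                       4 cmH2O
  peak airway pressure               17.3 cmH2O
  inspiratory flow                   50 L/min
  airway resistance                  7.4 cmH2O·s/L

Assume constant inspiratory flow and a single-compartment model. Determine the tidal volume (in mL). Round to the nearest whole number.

638

Flow: 50 L/min ÷ 60 = 0.8333 L/s.
Equation of motion (constant flow): PIP = Vt/C + R·V̇ + PEEP.
Vt/C = PIP − R·V̇ − PEEP = 17.3 − 6.166 − 4 = 7.134 cmH2O.
Vt = C × 7.134 = 89.4 × 7.134 = 637.78 mL.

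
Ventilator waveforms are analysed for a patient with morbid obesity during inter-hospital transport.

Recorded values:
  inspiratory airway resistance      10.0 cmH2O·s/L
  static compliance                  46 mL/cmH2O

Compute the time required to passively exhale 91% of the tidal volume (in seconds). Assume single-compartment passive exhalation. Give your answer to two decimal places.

τ = R × C = 10.0 × 46 mL/cmH2O = 10.0 × 0.046 L/cmH2O = 0.46 s.
Exhaled fraction f = 1 − e^(−t/τ) → t = −τ·ln(1 − f) = −0.46·ln(0.09) = 1.108 s.

1.11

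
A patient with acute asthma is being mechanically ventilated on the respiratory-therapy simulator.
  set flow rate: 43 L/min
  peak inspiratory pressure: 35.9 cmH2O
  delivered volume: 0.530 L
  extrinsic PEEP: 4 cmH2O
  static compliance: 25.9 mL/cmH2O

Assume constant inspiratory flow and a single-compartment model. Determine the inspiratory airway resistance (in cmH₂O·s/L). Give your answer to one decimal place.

16.0

Flow: 43 L/min ÷ 60 = 0.7167 L/s.
Equation of motion (constant flow): PIP = Vt/C + R·V̇ + PEEP.
R·V̇ = PIP − Vt/C − PEEP = 35.9 − 530/25.9 − 4 = 35.9 − 20.463 − 4 = 11.437 cmH2O.
R = 11.437 / 0.7167 = 15.958 cmH2O·s/L.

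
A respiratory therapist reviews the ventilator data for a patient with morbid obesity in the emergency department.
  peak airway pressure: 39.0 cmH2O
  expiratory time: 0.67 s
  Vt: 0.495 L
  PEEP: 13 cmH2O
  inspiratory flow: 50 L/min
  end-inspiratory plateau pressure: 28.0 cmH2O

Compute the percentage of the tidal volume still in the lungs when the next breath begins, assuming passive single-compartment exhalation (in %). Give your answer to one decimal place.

21.5

Flow: 50 L/min ÷ 60 = 0.8333 L/s.
R = (PIP − Pplat)/V̇ = (39.0 − 28.0) / 0.8333 = 11.0/0.8333 = 13.201 cmH2O·s/L.
C = Vt/(Pplat − PEEP) = 495.0 / (28.0 − 13) = 495.0/15.0 = 33.0 mL/cmH2O.
τ = R × C = 13.201 × 0.033 L/cmH2O = 0.4356 s.
Fraction remaining at end-expiration = e^(−Te/τ) = e^(−0.67/0.4356) = 0.2148 → 21.48%.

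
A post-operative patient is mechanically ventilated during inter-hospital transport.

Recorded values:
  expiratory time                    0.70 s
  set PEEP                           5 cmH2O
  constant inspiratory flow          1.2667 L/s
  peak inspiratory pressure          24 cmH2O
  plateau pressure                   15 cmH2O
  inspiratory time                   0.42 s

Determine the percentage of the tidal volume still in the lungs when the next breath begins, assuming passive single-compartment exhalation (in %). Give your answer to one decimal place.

Vt = flow × Ti = 1.2667 L/s × 0.42 s × 1000 mL/L = 532.01 mL.
R = (PIP − Pplat)/V̇ = (24 − 15) / 1.2667 = 9.0/1.2667 = 7.105 cmH2O·s/L.
C = Vt/(Pplat − PEEP) = 532.01 / (15 − 5) = 532.01/10.0 = 53.201 mL/cmH2O.
τ = R × C = 7.105 × 0.0532 L/cmH2O = 0.378 s.
Fraction remaining at end-expiration = e^(−Te/τ) = e^(−0.70/0.378) = 0.1569 → 15.69%.

15.7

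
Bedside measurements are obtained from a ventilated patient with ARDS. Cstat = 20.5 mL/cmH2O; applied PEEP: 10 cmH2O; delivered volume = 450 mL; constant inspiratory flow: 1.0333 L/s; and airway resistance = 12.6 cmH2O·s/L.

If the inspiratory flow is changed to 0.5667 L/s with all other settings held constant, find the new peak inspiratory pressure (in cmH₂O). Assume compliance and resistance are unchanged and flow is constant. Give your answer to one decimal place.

PIP = Vt/C + R·V̇ + PEEP (constant-flow equation of motion).
Only the resistive term changes: ΔPIP = R × ΔV̇ = 12.6 × (0.5667 − 1.0333) = 12.6 × -0.4666 = -5.879 cmH2O.
Original PIP = 450/20.5 + 12.6×1.0333 + 10 = 44.971 cmH2O; new PIP = 44.971 + (-5.879) = 39.092 cmH2O.

39.1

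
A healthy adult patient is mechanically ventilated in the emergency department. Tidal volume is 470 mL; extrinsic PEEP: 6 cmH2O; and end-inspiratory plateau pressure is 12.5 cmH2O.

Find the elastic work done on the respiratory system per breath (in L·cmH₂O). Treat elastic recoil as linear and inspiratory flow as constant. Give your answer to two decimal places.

Elastic work ≈ ½ × (Pplat − PEEP) × Vt = 0.5 × (12.5 − 6) × 0.470 L = 0.5 × 6.5 × 0.470 = 1.528 L·cmH2O.

1.53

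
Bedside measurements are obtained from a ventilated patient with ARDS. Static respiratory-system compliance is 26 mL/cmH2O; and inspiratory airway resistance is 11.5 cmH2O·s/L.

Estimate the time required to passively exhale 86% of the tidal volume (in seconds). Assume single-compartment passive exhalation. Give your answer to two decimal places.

0.59

τ = R × C = 11.5 × 26 mL/cmH2O = 11.5 × 0.026 L/cmH2O = 0.299 s.
Exhaled fraction f = 1 − e^(−t/τ) → t = −τ·ln(1 − f) = −0.299·ln(0.14) = 0.5879 s.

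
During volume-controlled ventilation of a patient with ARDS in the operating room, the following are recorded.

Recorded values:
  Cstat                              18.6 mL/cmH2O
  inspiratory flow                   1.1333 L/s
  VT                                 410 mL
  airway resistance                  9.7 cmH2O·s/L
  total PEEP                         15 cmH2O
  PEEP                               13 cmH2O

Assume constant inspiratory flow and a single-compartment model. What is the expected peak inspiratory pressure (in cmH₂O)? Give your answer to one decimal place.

48.0

Total PEEP = 15 cmH2O (set 13 + intrinsic 2); this is the baseline alveolar pressure.
Equation of motion (constant flow): PIP = Vt/C + R·V̇ + PEEP.
PIP = 410/18.6 + 9.7×1.1333 + 15 = 22.043 + 10.993 + 15 = 48.036 cmH2O.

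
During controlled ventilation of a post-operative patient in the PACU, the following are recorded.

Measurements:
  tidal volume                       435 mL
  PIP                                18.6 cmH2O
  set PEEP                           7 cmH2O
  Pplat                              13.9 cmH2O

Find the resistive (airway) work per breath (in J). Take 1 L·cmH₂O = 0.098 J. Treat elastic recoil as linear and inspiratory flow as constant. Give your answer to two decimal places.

0.20

With constant inspiratory flow the resistive pressure is constant at PIP − Pplat = 18.6 − 13.9 = 4.7 cmH2O, so resistive work = 4.7 × 0.435 = 2.045 L·cmH2O.
× 0.098 J/(L·cmH2O) → 0.2004 J.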